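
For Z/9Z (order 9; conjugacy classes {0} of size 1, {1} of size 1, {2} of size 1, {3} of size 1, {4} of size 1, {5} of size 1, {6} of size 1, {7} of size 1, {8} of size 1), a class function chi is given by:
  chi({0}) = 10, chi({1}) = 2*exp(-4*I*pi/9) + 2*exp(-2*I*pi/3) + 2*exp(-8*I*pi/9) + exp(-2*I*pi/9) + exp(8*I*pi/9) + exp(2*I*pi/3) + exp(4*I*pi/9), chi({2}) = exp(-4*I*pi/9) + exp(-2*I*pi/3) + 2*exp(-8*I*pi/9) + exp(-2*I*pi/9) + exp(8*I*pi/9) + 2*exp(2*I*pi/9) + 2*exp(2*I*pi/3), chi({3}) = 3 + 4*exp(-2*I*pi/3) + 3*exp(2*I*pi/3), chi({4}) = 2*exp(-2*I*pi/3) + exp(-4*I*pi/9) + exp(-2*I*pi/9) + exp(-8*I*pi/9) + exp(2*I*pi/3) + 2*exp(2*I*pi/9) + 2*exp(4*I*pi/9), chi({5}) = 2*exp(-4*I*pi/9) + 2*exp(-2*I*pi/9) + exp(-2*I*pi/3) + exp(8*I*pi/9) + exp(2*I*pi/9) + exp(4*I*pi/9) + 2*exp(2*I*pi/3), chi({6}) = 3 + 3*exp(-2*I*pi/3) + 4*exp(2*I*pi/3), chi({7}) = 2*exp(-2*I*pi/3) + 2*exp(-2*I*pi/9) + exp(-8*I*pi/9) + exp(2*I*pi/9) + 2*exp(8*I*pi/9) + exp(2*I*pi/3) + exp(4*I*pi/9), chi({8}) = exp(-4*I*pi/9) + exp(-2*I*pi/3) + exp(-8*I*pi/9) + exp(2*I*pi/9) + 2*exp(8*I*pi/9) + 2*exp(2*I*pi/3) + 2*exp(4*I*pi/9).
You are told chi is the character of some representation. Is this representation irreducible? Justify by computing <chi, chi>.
Not irreducible (reducible): <chi, chi> = 16 > 1.

Working: <chi, chi> = (1/|G|) sum_C |C| * |chi(C)|^2 = (1/9)[1*|10|^2 + 1*|2*exp(-4*I*pi/9) + 2*exp(-2*I*pi/3) + 2*exp(-8*I*pi/9) + exp(-2*I*pi/9) + exp(8*I*pi/9) + exp(2*I*pi/3) + exp(4*I*pi/9)|^2 + 1*|exp(-4*I*pi/9) + exp(-2*I*pi/3) + 2*exp(-8*I*pi/9) + exp(-2*I*pi/9) + exp(8*I*pi/9) + 2*exp(2*I*pi/9) + 2*exp(2*I*pi/3)|^2 + 1*|3 + 4*exp(-2*I*pi/3) + 3*exp(2*I*pi/3)|^2 + 1*|2*exp(-2*I*pi/3) + exp(-4*I*pi/9) + exp(-2*I*pi/9) + exp(-8*I*pi/9) + exp(2*I*pi/3) + 2*exp(2*I*pi/9) + 2*exp(4*I*pi/9)|^2 + 1*|2*exp(-4*I*pi/9) + 2*exp(-2*I*pi/9) + exp(-2*I*pi/3) + exp(8*I*pi/9) + exp(2*I*pi/9) + exp(4*I*pi/9) + 2*exp(2*I*pi/3)|^2 + 1*|3 + 3*exp(-2*I*pi/3) + 4*exp(2*I*pi/3)|^2 + 1*|2*exp(-2*I*pi/3) + 2*exp(-2*I*pi/9) + exp(-8*I*pi/9) + exp(2*I*pi/9) + 2*exp(8*I*pi/9) + exp(2*I*pi/3) + exp(4*I*pi/9)|^2 + 1*|exp(-4*I*pi/9) + exp(-2*I*pi/3) + exp(-8*I*pi/9) + exp(2*I*pi/9) + 2*exp(8*I*pi/9) + 2*exp(2*I*pi/3) + 2*exp(4*I*pi/9)|^2]
  = (1/9)[(100) + (16 + 11*exp(-4*I*pi/9) + 14*exp(-2*I*pi/9) + 9*exp(-2*I*pi/3) + 8*exp(-8*I*pi/9) + 8*exp(8*I*pi/9) + 9*exp(2*I*pi/3) + 14*exp(2*I*pi/9) + 11*exp(4*I*pi/9)) + (16 + 14*exp(-4*I*pi/9) + 9*exp(-2*I*pi/3) + 8*exp(-2*I*pi/9) + 11*exp(-8*I*pi/9) + 11*exp(8*I*pi/9) + 8*exp(2*I*pi/9) + 9*exp(2*I*pi/3) + 14*exp(4*I*pi/9)) + (1) + (16 + 8*exp(-4*I*pi/9) + 9*exp(-2*I*pi/3) + 11*exp(-2*I*pi/9) + 14*exp(-8*I*pi/9) + 14*exp(8*I*pi/9) + 11*exp(2*I*pi/9) + 9*exp(2*I*pi/3) + 8*exp(4*I*pi/9)) + (16 + 8*exp(-4*I*pi/9) + 9*exp(-2*I*pi/3) + 11*exp(-2*I*pi/9) + 14*exp(-8*I*pi/9) + 14*exp(8*I*pi/9) + 11*exp(2*I*pi/9) + 9*exp(2*I*pi/3) + 8*exp(4*I*pi/9)) + (1) + (16 + 14*exp(-4*I*pi/9) + 9*exp(-2*I*pi/3) + 8*exp(-2*I*pi/9) + 11*exp(-8*I*pi/9) + 11*exp(8*I*pi/9) + 8*exp(2*I*pi/9) + 9*exp(2*I*pi/3) + 14*exp(4*I*pi/9)) + (16 + 11*exp(-4*I*pi/9) + 14*exp(-2*I*pi/9) + 9*exp(-2*I*pi/3) + 8*exp(-8*I*pi/9) + 8*exp(8*I*pi/9) + 9*exp(2*I*pi/3) + 14*exp(2*I*pi/9) + 11*exp(4*I*pi/9))] = 144/9 = 16.
(Exp terms are combined using exp(i*s)*conj(exp(i*t)) = exp(i*(s-t)), and sums of them are collapsed using the identity that for every m > 1 the m distinct m-th roots of unity sum to 0, e.g. 1 + exp(2*I*pi/3) + exp(-2*I*pi/3) = 0.)
A character is irreducible iff <chi, chi> = 1, so this representation is reducible.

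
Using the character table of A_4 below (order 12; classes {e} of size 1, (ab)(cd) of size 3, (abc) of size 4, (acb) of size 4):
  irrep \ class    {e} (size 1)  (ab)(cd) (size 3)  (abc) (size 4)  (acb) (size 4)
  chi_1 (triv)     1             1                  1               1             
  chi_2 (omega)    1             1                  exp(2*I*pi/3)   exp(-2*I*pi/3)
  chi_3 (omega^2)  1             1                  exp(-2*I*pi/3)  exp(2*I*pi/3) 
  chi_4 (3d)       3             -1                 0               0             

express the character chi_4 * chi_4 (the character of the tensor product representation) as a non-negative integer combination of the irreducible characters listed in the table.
chi_4 tensor chi_4 = chi_1 + chi_2 + chi_3 + 2*chi_4 (all other irreducibles have multiplicity 0).

Reasoning: The character of a tensor product is the pointwise product (chi_4 * chi_4)(C) = chi_4(C) * chi_4(C):
  {e}: (3)*(3), (ab)(cd): (-1)*(-1), (abc): (0)*(0), (acb): (0)*(0)
so (chi_4 * chi_4) takes values
  {e} -> 9, (ab)(cd) -> 1, (abc) -> 0, (acb) -> 0.
Now take the inner product of this character with each irreducible chi from the table, <chi_4*chi_4, chi> = (1/12) sum_C |C| (chi_4*chi_4)(C) conj(chi(C)):
  <chi_4*chi_4, chi_1> = (1/12)[1*(9)*conj(1) + 3*(1)*conj(1) + 4*(0)*conj(1) + 4*(0)*conj(1)]
      = (1/12)[(9) + (3) + (0) + (0)] = 12/12 = 1
  <chi_4*chi_4, chi_2> = (1/12)[1*(9)*conj(1) + 3*(1)*conj(1) + 4*(0)*conj(exp(2*I*pi/3)) + 4*(0)*conj(exp(-2*I*pi/3))]
      = (1/12)[(9) + (3) + (0) + (0)] = 12/12 = 1
  <chi_4*chi_4, chi_3> = (1/12)[1*(9)*conj(1) + 3*(1)*conj(1) + 4*(0)*conj(exp(-2*I*pi/3)) + 4*(0)*conj(exp(2*I*pi/3))]
      = (1/12)[(9) + (3) + (0) + (0)] = 12/12 = 1
  <chi_4*chi_4, chi_4> = (1/12)[1*(9)*conj(3) + 3*(1)*conj(-1) + 4*(0)*conj(0) + 4*(0)*conj(0)]
      = (1/12)[(27) + (-3) + (0) + (0)] = 24/12 = 2
(Exp terms are combined using exp(i*s)*conj(exp(i*t)) = exp(i*(s-t)), and sums of them are collapsed using the identity that for every m > 1 the m distinct m-th roots of unity sum to 0, e.g. 1 + exp(2*I*pi/3) + exp(-2*I*pi/3) = 0.)
Hence the multiplicities are chi_1: 1, chi_2: 1, chi_3: 1, chi_4: 2. Dimension check: dim(chi_4)*dim(chi_4) = 3*3 = 9 and sum (mult * dim) = 1*1 + 1*1 + 1*1 + 2*3 = 9.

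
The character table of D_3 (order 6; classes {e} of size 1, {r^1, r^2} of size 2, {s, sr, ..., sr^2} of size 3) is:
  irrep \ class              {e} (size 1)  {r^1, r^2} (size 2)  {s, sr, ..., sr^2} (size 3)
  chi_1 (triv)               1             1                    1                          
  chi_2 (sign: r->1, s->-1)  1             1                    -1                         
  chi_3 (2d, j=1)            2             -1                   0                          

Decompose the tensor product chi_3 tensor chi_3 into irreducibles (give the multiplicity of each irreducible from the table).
chi_3 tensor chi_3 = chi_1 + chi_2 + chi_3 (all other irreducibles have multiplicity 0).

Solution. The character of a tensor product is the pointwise product (chi_3 * chi_3)(C) = chi_3(C) * chi_3(C):
  {e}: (2)*(2), {r^1, r^2}: (-1)*(-1), {s, sr, ..., sr^2}: (0)*(0)
so (chi_3 * chi_3) takes values
  {e} -> 4, {r^1, r^2} -> 1, {s, sr, ..., sr^2} -> 0.
Now take the inner product of this character with each irreducible chi from the table, <chi_3*chi_3, chi> = (1/6) sum_C |C| (chi_3*chi_3)(C) conj(chi(C)):
  <chi_3*chi_3, chi_1> = (1/6)[1*(4)*conj(1) + 2*(1)*conj(1) + 3*(0)*conj(1)]
      = (1/6)[(4) + (2) + (0)] = 6/6 = 1
  <chi_3*chi_3, chi_2> = (1/6)[1*(4)*conj(1) + 2*(1)*conj(1) + 3*(0)*conj(-1)]
      = (1/6)[(4) + (2) + (0)] = 6/6 = 1
  <chi_3*chi_3, chi_3> = (1/6)[1*(4)*conj(2) + 2*(1)*conj(-1) + 3*(0)*conj(0)]
      = (1/6)[(8) + (-2) + (0)] = 6/6 = 1
Hence the multiplicities are chi_1: 1, chi_2: 1, chi_3: 1. Dimension check: dim(chi_3)*dim(chi_3) = 2*2 = 4 and sum (mult * dim) = 1*1 + 1*1 + 1*2 = 4.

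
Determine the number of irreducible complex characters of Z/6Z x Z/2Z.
12

Solution. The number of irreducible complex representations of a finite group equals its number of conjugacy classes. Z/6Z x Z/2Z is abelian of order 12, so every element is its own conjugacy class: 12 classes, so Z/6Z x Z/2Z (order 12) has exactly 12 irreducible complex representations.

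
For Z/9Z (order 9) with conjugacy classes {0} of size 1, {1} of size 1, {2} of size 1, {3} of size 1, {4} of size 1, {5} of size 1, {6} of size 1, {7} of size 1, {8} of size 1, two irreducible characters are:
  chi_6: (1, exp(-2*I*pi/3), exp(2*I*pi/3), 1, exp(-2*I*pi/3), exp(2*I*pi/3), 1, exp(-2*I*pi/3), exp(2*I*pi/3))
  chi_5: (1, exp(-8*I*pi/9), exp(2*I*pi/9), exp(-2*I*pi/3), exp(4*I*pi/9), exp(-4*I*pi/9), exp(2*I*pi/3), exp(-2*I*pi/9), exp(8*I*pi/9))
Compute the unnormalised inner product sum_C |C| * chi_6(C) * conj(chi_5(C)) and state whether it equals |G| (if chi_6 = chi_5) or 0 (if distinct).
Sum = 0; so <chi_6, chi_5> = 0 (distinct irreducibles are orthogonal).

Proof sketch: Compute term by term over conjugacy classes (|C| * chi_6(C) * conj(chi_5(C))):
  1*(1)*conj(1) + 1*(exp(-2*I*pi/3))*conj(exp(-8*I*pi/9)) + 1*(exp(2*I*pi/3))*conj(exp(2*I*pi/9)) + 1*(1)*conj(exp(-2*I*pi/3)) + 1*(exp(-2*I*pi/3))*conj(exp(4*I*pi/9)) + 1*(exp(2*I*pi/3))*conj(exp(-4*I*pi/9)) + 1*(1)*conj(exp(2*I*pi/3)) + 1*(exp(-2*I*pi/3))*conj(exp(-2*I*pi/9)) + 1*(exp(2*I*pi/3))*conj(exp(8*I*pi/9))
  = (1) + (exp(2*I*pi/9)) + (exp(4*I*pi/9)) + (exp(2*I*pi/3)) + (exp(8*I*pi/9)) + (exp(-8*I*pi/9)) + (exp(-2*I*pi/3)) + (exp(-4*I*pi/9)) + (exp(-2*I*pi/9))
  = 0.
(Exp terms are combined using exp(i*s)*conj(exp(i*t)) = exp(i*(s-t)), and sums of them are collapsed using the identity that for every m > 1 the m distinct m-th roots of unity sum to 0, e.g. 1 + exp(2*I*pi/3) + exp(-2*I*pi/3) = 0.)
Dividing by |G| = 9 gives 0/9 = 0, matching the row-orthogonality relation <chi_6, chi_5> = [chi_6 = chi_5].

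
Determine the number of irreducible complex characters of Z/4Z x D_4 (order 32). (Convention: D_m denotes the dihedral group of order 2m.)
20

Proof sketch: The number of irreducible complex representations of a finite group equals its number of conjugacy classes. For a direct product, #classes(G x H) = #classes(G) * #classes(H). Z/4Z has 4 classes (abelian), D_4 has 5 classes, so 4 * 5 = 20, so Z/4Z x D_4 (order 32) has exactly 20 irreducible complex representations.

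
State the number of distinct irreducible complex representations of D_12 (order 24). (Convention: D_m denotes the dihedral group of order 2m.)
9

Derivation: The number of irreducible complex representations of a finite group equals its number of conjugacy classes. D_12 has 9 conjugacy classes (n/2 + 3 for n even), so D_12 (order 24) has exactly 9 irreducible complex representations.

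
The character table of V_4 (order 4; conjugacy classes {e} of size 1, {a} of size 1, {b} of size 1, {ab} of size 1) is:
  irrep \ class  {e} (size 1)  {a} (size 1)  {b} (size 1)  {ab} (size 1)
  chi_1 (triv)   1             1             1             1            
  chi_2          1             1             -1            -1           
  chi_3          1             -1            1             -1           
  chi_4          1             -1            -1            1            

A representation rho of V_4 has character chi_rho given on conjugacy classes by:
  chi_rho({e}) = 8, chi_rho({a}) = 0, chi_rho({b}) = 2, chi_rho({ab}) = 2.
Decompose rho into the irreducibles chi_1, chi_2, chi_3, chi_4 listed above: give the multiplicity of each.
Multiplicities: chi_1: 3, chi_2: 1, chi_3: 2, chi_4: 2.

Details: Use <chi_rho, chi> = (1/|G|) sum_C |C| * chi_rho(C) * conj(chi(C)) with |G| = 4 for each irreducible chi in the table:
  <chi_rho, chi_1> = (1/4)[1*(8)*conj(1) + 1*(0)*conj(1) + 1*(2)*conj(1) + 1*(2)*conj(1)]
      = (1/4)[(8) + (0) + (2) + (2)] = 12/4 = 3
  <chi_rho, chi_2> = (1/4)[1*(8)*conj(1) + 1*(0)*conj(1) + 1*(2)*conj(-1) + 1*(2)*conj(-1)]
      = (1/4)[(8) + (0) + (-2) + (-2)] = 4/4 = 1
  <chi_rho, chi_3> = (1/4)[1*(8)*conj(1) + 1*(0)*conj(-1) + 1*(2)*conj(1) + 1*(2)*conj(-1)]
      = (1/4)[(8) + (0) + (2) + (-2)] = 8/4 = 2
  <chi_rho, chi_4> = (1/4)[1*(8)*conj(1) + 1*(0)*conj(-1) + 1*(2)*conj(-1) + 1*(2)*conj(1)]
      = (1/4)[(8) + (0) + (-2) + (2)] = 8/4 = 2
Dimension check: dim(rho) = sum (mult * dim) = 3*1 + 1*1 + 2*1 + 2*1 = 8 = chi_rho(e) = 8.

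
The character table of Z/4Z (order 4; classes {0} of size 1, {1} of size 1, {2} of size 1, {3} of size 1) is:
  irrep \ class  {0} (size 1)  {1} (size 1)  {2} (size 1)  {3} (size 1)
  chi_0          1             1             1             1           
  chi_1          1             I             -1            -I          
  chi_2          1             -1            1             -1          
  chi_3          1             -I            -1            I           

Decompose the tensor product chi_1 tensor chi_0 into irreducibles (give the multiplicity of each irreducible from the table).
chi_1 tensor chi_0 = chi_1 (all other irreducibles have multiplicity 0).

The character of a tensor product is the pointwise product (chi_1 * chi_0)(C) = chi_1(C) * chi_0(C):
  {0}: (1)*(1), {1}: (I)*(1), {2}: (-1)*(1), {3}: (-I)*(1)
so (chi_1 * chi_0) takes values
  {0} -> 1, {1} -> I, {2} -> -1, {3} -> -I.
Now take the inner product of this character with each irreducible chi from the table, <chi_1*chi_0, chi> = (1/4) sum_C |C| (chi_1*chi_0)(C) conj(chi(C)):
  <chi_1*chi_0, chi_0> = (1/4)[1*(1)*conj(1) + 1*(I)*conj(1) + 1*(-1)*conj(1) + 1*(-I)*conj(1)]
      = (1/4)[(1) + (I) + (-1) + (-I)] = 0/4 = 0
  <chi_1*chi_0, chi_1> = (1/4)[1*(1)*conj(1) + 1*(I)*conj(I) + 1*(-1)*conj(-1) + 1*(-I)*conj(-I)]
      = (1/4)[(1) + (1) + (1) + (1)] = 4/4 = 1
  <chi_1*chi_0, chi_2> = (1/4)[1*(1)*conj(1) + 1*(I)*conj(-1) + 1*(-1)*conj(1) + 1*(-I)*conj(-1)]
      = (1/4)[(1) + (-I) + (-1) + (I)] = 0/4 = 0
  <chi_1*chi_0, chi_3> = (1/4)[1*(1)*conj(1) + 1*(I)*conj(-I) + 1*(-1)*conj(-1) + 1*(-I)*conj(I)]
      = (1/4)[(1) + (-1) + (1) + (-1)] = 0/4 = 0
(Exp terms are combined using exp(i*s)*conj(exp(i*t)) = exp(i*(s-t)), and sums of them are collapsed using the identity that for every m > 1 the m distinct m-th roots of unity sum to 0, e.g. 1 + exp(2*I*pi/3) + exp(-2*I*pi/3) = 0.)
Hence the multiplicities are chi_1: 1. Dimension check: dim(chi_1)*dim(chi_0) = 1*1 = 1 and sum (mult * dim) = 1*1 = 1.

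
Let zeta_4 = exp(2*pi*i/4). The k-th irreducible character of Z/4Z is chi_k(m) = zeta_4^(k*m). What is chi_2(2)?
chi_2(2) = zeta_4^4 = 1

Reasoning: chi_2(2) = zeta_4^(2*2) = zeta_4^4. Since zeta_4^4 = 1, this equals zeta_4^0 = exp(2*pi*i*0/4) = 1.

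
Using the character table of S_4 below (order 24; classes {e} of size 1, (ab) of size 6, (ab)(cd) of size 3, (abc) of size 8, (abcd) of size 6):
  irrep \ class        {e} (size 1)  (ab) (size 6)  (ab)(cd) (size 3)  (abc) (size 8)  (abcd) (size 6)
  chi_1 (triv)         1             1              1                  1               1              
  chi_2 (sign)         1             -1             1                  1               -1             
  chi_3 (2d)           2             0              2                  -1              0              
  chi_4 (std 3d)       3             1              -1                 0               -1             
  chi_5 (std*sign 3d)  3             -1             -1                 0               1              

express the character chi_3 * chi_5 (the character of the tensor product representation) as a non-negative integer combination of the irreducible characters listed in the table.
chi_3 tensor chi_5 = chi_4 + chi_5 (all other irreducibles have multiplicity 0).

Explanation: The character of a tensor product is the pointwise product (chi_3 * chi_5)(C) = chi_3(C) * chi_5(C):
  {e}: (2)*(3), (ab): (0)*(-1), (ab)(cd): (2)*(-1), (abc): (-1)*(0), (abcd): (0)*(1)
so (chi_3 * chi_5) takes values
  {e} -> 6, (ab) -> 0, (ab)(cd) -> -2, (abc) -> 0, (abcd) -> 0.
Now take the inner product of this character with each irreducible chi from the table, <chi_3*chi_5, chi> = (1/24) sum_C |C| (chi_3*chi_5)(C) conj(chi(C)):
  <chi_3*chi_5, chi_1> = (1/24)[1*(6)*conj(1) + 6*(0)*conj(1) + 3*(-2)*conj(1) + 8*(0)*conj(1) + 6*(0)*conj(1)]
      = (1/24)[(6) + (0) + (-6) + (0) + (0)] = 0/24 = 0
  <chi_3*chi_5, chi_2> = (1/24)[1*(6)*conj(1) + 6*(0)*conj(-1) + 3*(-2)*conj(1) + 8*(0)*conj(1) + 6*(0)*conj(-1)]
      = (1/24)[(6) + (0) + (-6) + (0) + (0)] = 0/24 = 0
  <chi_3*chi_5, chi_3> = (1/24)[1*(6)*conj(2) + 6*(0)*conj(0) + 3*(-2)*conj(2) + 8*(0)*conj(-1) + 6*(0)*conj(0)]
      = (1/24)[(12) + (0) + (-12) + (0) + (0)] = 0/24 = 0
  <chi_3*chi_5, chi_4> = (1/24)[1*(6)*conj(3) + 6*(0)*conj(1) + 3*(-2)*conj(-1) + 8*(0)*conj(0) + 6*(0)*conj(-1)]
      = (1/24)[(18) + (0) + (6) + (0) + (0)] = 24/24 = 1
  <chi_3*chi_5, chi_5> = (1/24)[1*(6)*conj(3) + 6*(0)*conj(-1) + 3*(-2)*conj(-1) + 8*(0)*conj(0) + 6*(0)*conj(1)]
      = (1/24)[(18) + (0) + (6) + (0) + (0)] = 24/24 = 1
Hence the multiplicities are chi_4: 1, chi_5: 1. Dimension check: dim(chi_3)*dim(chi_5) = 2*3 = 6 and sum (mult * dim) = 1*3 + 1*3 = 6.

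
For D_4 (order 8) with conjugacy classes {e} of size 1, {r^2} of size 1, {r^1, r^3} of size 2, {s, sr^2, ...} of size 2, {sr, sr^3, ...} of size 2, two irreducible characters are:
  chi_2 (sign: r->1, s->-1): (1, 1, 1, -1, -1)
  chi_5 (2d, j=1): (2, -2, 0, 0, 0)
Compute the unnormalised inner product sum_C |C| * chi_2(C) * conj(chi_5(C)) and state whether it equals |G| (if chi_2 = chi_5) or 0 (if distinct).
Sum = 0; so <chi_2, chi_5> = 0 (distinct irreducibles are orthogonal).

Working: Compute term by term over conjugacy classes (|C| * chi_2(C) * conj(chi_5(C))):
  1*(1)*conj(2) + 1*(1)*conj(-2) + 2*(1)*conj(0) + 2*(-1)*conj(0) + 2*(-1)*conj(0)
  = (2) + (-2) + (0) + (0) + (0)
  = 0.
Dividing by |G| = 8 gives 0/8 = 0, matching the row-orthogonality relation <chi_2, chi_5> = [chi_2 = chi_5].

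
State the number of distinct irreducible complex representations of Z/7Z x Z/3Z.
21

Working: The number of irreducible complex representations of a finite group equals its number of conjugacy classes. Z/7Z x Z/3Z is abelian of order 21, so every element is its own conjugacy class: 21 classes, so Z/7Z x Z/3Z (order 21) has exactly 21 irreducible complex representations.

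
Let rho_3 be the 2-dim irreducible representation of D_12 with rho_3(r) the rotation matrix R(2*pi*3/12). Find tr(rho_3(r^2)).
chi_{rho_3}(r^2) = 2*cos(2*pi*3*2/12) = -2

Reasoning: rho_3(r^2) is rotation by angle 2*pi*3*2/12, whose trace is 2*cos(2*pi*3*2/12) = -2.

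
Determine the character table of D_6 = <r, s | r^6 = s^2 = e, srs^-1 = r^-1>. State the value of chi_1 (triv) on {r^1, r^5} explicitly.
Conjugacy classes: {e} of size 1, {r^3} of size 1, {r^1, r^5} of size 2, {r^2, r^4} of size 2, {s, sr^2, ...} of size 3, {sr, sr^3, ...} of size 3.
Character table:
  irrep \ class              {e} (size 1)  {r^3} (size 1)  {r^1, r^5} (size 2)  {r^2, r^4} (size 2)  {s, sr^2, ...} (size 3)  {sr, sr^3, ...} (size 3)
  chi_1 (triv)               1             1               1                    1                    1                        1                       
  chi_2 (sign: r->1, s->-1)  1             1               1                    1                    -1                       -1                      
  chi_3 (r->-1, s->1)        1             -1              -1                   1                    1                        -1                      
  chi_4 (r->-1, s->-1)       1             -1              -1                   1                    -1                       1                       
  chi_5 (2d, j=1)            2             -2              1                    -1                   0                        0                       
  chi_6 (2d, j=2)            2             2               -1                   -1                   0                        0                       

Spot check: chi_1 (triv) on {r^1, r^5} = 1.

Justification: D_6 has order 2*6 = 12 with 6 conjugacy classes, hence 6 irreducibles. Sum of squared dims 1 + 1 + 1 + 1 + 4 + 4 = 12 = |G|. Linear characters come from the abelianisation; the 2-dimensional irreps have character r^k -> 2*cos(2*pi*j*k/6), reflections -> 0.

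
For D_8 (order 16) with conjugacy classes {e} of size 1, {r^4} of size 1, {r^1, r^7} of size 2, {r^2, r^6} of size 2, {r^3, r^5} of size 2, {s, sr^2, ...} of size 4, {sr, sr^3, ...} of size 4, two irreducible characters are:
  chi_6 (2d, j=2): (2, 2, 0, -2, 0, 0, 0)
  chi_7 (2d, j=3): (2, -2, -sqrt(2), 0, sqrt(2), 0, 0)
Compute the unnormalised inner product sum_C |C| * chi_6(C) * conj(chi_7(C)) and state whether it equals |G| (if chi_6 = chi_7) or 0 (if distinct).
Sum = 0; so <chi_6, chi_7> = 0 (distinct irreducibles are orthogonal).

Solution. Compute term by term over conjugacy classes (|C| * chi_6(C) * conj(chi_7(C))):
  1*(2)*conj(2) + 1*(2)*conj(-2) + 2*(0)*conj(-sqrt(2)) + 2*(-2)*conj(0) + 2*(0)*conj(sqrt(2)) + 4*(0)*conj(0) + 4*(0)*conj(0)
  = (4) + (-4) + (0) + (0) + (0) + (0) + (0)
  = 0.
Dividing by |G| = 16 gives 0/16 = 0, matching the row-orthogonality relation <chi_6, chi_7> = [chi_6 = chi_7].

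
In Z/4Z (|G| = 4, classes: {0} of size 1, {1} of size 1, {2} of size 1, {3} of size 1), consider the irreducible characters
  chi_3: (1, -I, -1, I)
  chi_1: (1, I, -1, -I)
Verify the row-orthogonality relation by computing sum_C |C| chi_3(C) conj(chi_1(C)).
Sum = 0; so <chi_3, chi_1> = 0 (distinct irreducibles are orthogonal).

Why: Compute term by term over conjugacy classes (|C| * chi_3(C) * conj(chi_1(C))):
  1*(1)*conj(1) + 1*(-I)*conj(I) + 1*(-1)*conj(-1) + 1*(I)*conj(-I)
  = (1) + (-1) + (1) + (-1)
  = 0.
(Exp terms are combined using exp(i*s)*conj(exp(i*t)) = exp(i*(s-t)), and sums of them are collapsed using the identity that for every m > 1 the m distinct m-th roots of unity sum to 0, e.g. 1 + exp(2*I*pi/3) + exp(-2*I*pi/3) = 0.)
Dividing by |G| = 4 gives 0/4 = 0, matching the row-orthogonality relation <chi_3, chi_1> = [chi_3 = chi_1].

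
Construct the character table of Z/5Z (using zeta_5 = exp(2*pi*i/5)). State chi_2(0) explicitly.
Character table of Z/5Z (irreps indexed chi_0,...,chi_4 with chi_k(m) = zeta_5^(k*m), zeta_5 = exp(2*pi*i/5)):
  irrep \ class  {0} (size 1)  {1} (size 1)    {2} (size 1)    {3} (size 1)    {4} (size 1)  
  chi_0          1             1               1               1               1             
  chi_1          1             exp(2*I*pi/5)   exp(4*I*pi/5)   exp(-4*I*pi/5)  exp(-2*I*pi/5)
  chi_2          1             exp(4*I*pi/5)   exp(-2*I*pi/5)  exp(2*I*pi/5)   exp(-4*I*pi/5)
  chi_3          1             exp(-4*I*pi/5)  exp(2*I*pi/5)   exp(-2*I*pi/5)  exp(4*I*pi/5) 
  chi_4          1             exp(-2*I*pi/5)  exp(-4*I*pi/5)  exp(4*I*pi/5)   exp(2*I*pi/5) 

Spot check: chi_2(0) = zeta_5^(2*0) = zeta_5^0 = 1.

Solution. Z/5Z is abelian, so all 5 irreducible complex representations are 1-dimensional. They are given by chi_k(m) = zeta_5^(k*m) for k = 0,...,4. Row orthogonality: sum_m chi_k(m) conj(chi_l(m)) = 5 * [k = l].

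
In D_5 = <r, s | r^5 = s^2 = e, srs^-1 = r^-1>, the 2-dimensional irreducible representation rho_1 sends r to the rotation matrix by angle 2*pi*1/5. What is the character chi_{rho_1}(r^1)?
chi_{rho_1}(r^1) = 2*cos(2*pi*1*1/5) = -1/2 + sqrt(5)/2

Explanation: rho_1(r^1) is rotation by angle 2*pi*1*1/5, whose trace is 2*cos(2*pi*1*1/5) = -1/2 + sqrt(5)/2.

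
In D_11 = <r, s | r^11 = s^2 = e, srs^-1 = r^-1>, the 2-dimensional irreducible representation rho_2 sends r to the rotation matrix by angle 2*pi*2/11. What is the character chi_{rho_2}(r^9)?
chi_{rho_2}(r^9) = 2*cos(2*pi*2*9/11) = -2*cos(3*pi/11)

Explanation: rho_2(r^9) is rotation by angle 2*pi*2*9/11, whose trace is 2*cos(2*pi*2*9/11) = -2*cos(3*pi/11).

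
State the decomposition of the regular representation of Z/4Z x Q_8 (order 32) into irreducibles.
Each irreducible V_i of dimension d_i appears with multiplicity d_i, i.e. rho_reg = (direct sum over all irreducibles V_i) d_i V_i. The irreducible dimensions for Z/4Z x Q_8 are 1, 1, 1, 1, 1, 1, 1, 1, 1, 1, 1, 1, 1, 1, 1, 1, 2, 2, 2, 2: 16 irreducibles of dimension 1, each with multiplicity 1; 4 irreducibles of dimension 2, each with multiplicity 2. Total dimension 16*1*1 + 4*2*2 = 32 = |G|.

General theorem: in the regular representation of a finite group G, each irreducible appears with multiplicity equal to its dimension. Check: dim(rho_reg) = sum d_i^2 = 1 + 1 + 1 + 1 + 1 + 1 + 1 + 1 + 1 + 1 + 1 + 1 + 1 + 1 + 1 + 1 + 4 + 4 + 4 + 4 = 32 = |G|.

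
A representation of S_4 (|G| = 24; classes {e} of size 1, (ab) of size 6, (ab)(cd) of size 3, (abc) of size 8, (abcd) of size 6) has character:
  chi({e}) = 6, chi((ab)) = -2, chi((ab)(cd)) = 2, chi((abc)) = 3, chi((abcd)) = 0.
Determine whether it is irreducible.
Not irreducible (reducible): <chi, chi> = 6 > 1.

Working: <chi, chi> = (1/|G|) sum_C |C| * |chi(C)|^2 = (1/24)[1*|6|^2 + 6*|-2|^2 + 3*|2|^2 + 8*|3|^2 + 6*|0|^2]
  = (1/24)[(36) + (24) + (12) + (72) + (0)] = 144/24 = 6.
A character is irreducible iff <chi, chi> = 1, so this representation is reducible.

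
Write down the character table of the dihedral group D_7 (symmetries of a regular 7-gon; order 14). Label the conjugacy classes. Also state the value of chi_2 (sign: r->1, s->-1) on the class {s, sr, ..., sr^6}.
Conjugacy classes: {e} of size 1, {r^1, r^6} of size 2, {r^2, r^5} of size 2, {r^3, r^4} of size 2, {s, sr, ..., sr^6} of size 7.
Character table:
  irrep \ class              {e} (size 1)  {r^1, r^6} (size 2)  {r^2, r^5} (size 2)  {r^3, r^4} (size 2)  {s, sr, ..., sr^6} (size 7)
  chi_1 (triv)               1             1                    1                    1                    1                          
  chi_2 (sign: r->1, s->-1)  1             1                    1                    1                    -1                         
  chi_3 (2d, j=1)            2             2*cos(2*pi/7)        -2*cos(3*pi/7)       -2*cos(pi/7)         0                          
  chi_4 (2d, j=2)            2             -2*cos(3*pi/7)       -2*cos(pi/7)         2*cos(2*pi/7)        0                          
  chi_5 (2d, j=3)            2             -2*cos(pi/7)         2*cos(2*pi/7)        -2*cos(3*pi/7)       0                          

Spot check: chi_2 (sign: r->1, s->-1) on {s, sr, ..., sr^6} = -1.

Working: D_7 has order 2*7 = 14 with 5 conjugacy classes, hence 5 irreducibles. Sum of squared dims 1 + 1 + 4 + 4 + 4 = 14 = |G|. Linear characters come from the abelianisation; the 2-dimensional irreps have character r^k -> 2*cos(2*pi*j*k/7), reflections -> 0.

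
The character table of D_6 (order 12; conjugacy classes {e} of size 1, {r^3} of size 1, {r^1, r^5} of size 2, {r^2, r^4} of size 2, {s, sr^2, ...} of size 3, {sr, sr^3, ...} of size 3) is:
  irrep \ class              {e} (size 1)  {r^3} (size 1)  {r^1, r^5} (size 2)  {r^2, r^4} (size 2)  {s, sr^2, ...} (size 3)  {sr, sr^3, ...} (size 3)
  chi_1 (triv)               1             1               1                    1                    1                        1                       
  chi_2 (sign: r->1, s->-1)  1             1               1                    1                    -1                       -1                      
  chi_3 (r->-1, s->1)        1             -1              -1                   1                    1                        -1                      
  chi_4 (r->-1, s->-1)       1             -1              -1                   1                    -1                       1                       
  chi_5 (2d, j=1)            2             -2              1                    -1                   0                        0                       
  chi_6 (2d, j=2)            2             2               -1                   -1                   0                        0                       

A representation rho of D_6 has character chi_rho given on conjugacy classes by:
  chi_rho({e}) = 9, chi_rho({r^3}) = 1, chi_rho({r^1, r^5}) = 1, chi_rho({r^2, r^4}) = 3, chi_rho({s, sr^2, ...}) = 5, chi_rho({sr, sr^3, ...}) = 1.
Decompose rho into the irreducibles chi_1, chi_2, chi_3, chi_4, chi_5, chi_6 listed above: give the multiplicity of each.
Multiplicities: chi_1: 3, chi_2: 0, chi_3: 2, chi_4: 0, chi_5: 1, chi_6: 1.

Explanation: Use <chi_rho, chi> = (1/|G|) sum_C |C| * chi_rho(C) * conj(chi(C)) with |G| = 12 for each irreducible chi in the table:
  <chi_rho, chi_1> = (1/12)[1*(9)*conj(1) + 1*(1)*conj(1) + 2*(1)*conj(1) + 2*(3)*conj(1) + 3*(5)*conj(1) + 3*(1)*conj(1)]
      = (1/12)[(9) + (1) + (2) + (6) + (15) + (3)] = 36/12 = 3
  <chi_rho, chi_2> = (1/12)[1*(9)*conj(1) + 1*(1)*conj(1) + 2*(1)*conj(1) + 2*(3)*conj(1) + 3*(5)*conj(-1) + 3*(1)*conj(-1)]
      = (1/12)[(9) + (1) + (2) + (6) + (-15) + (-3)] = 0/12 = 0
  <chi_rho, chi_3> = (1/12)[1*(9)*conj(1) + 1*(1)*conj(-1) + 2*(1)*conj(-1) + 2*(3)*conj(1) + 3*(5)*conj(1) + 3*(1)*conj(-1)]
      = (1/12)[(9) + (-1) + (-2) + (6) + (15) + (-3)] = 24/12 = 2
  <chi_rho, chi_4> = (1/12)[1*(9)*conj(1) + 1*(1)*conj(-1) + 2*(1)*conj(-1) + 2*(3)*conj(1) + 3*(5)*conj(-1) + 3*(1)*conj(1)]
      = (1/12)[(9) + (-1) + (-2) + (6) + (-15) + (3)] = 0/12 = 0
  <chi_rho, chi_5> = (1/12)[1*(9)*conj(2) + 1*(1)*conj(-2) + 2*(1)*conj(1) + 2*(3)*conj(-1) + 3*(5)*conj(0) + 3*(1)*conj(0)]
      = (1/12)[(18) + (-2) + (2) + (-6) + (0) + (0)] = 12/12 = 1
  <chi_rho, chi_6> = (1/12)[1*(9)*conj(2) + 1*(1)*conj(2) + 2*(1)*conj(-1) + 2*(3)*conj(-1) + 3*(5)*conj(0) + 3*(1)*conj(0)]
      = (1/12)[(18) + (2) + (-2) + (-6) + (0) + (0)] = 12/12 = 1
Dimension check: dim(rho) = sum (mult * dim) = 3*1 + 0*1 + 2*1 + 0*1 + 1*2 + 1*2 = 9 = chi_rho(e) = 9.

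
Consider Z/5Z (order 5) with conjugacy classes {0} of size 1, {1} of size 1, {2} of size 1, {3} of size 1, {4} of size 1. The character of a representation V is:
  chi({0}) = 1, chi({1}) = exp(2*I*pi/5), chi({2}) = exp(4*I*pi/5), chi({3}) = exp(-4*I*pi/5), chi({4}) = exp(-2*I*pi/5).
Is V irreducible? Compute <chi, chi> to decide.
Irreducible: <chi, chi> = 1.

Derivation: <chi, chi> = (1/|G|) sum_C |C| * |chi(C)|^2 = (1/5)[1*|1|^2 + 1*|exp(2*I*pi/5)|^2 + 1*|exp(4*I*pi/5)|^2 + 1*|exp(-4*I*pi/5)|^2 + 1*|exp(-2*I*pi/5)|^2]
  = (1/5)[(1) + (1) + (1) + (1) + (1)] = 5/5 = 1.
(Exp terms are combined using exp(i*s)*conj(exp(i*t)) = exp(i*(s-t)), and sums of them are collapsed using the identity that for every m > 1 the m distinct m-th roots of unity sum to 0, e.g. 1 + exp(2*I*pi/3) + exp(-2*I*pi/3) = 0.)
A character is irreducible iff <chi, chi> = 1, so this representation is irreducible.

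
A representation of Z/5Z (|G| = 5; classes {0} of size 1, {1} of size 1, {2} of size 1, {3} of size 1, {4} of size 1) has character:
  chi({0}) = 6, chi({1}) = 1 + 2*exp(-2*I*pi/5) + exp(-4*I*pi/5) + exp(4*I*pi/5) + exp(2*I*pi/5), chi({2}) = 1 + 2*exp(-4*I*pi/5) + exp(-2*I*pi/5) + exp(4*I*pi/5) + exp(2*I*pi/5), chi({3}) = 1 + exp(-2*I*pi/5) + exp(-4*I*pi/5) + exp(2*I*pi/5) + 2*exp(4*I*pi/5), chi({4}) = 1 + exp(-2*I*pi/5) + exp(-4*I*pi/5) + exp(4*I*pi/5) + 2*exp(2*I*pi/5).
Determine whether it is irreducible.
Not irreducible (reducible): <chi, chi> = 8 > 1.

Solution. <chi, chi> = (1/|G|) sum_C |C| * |chi(C)|^2 = (1/5)[1*|6|^2 + 1*|1 + 2*exp(-2*I*pi/5) + exp(-4*I*pi/5) + exp(4*I*pi/5) + exp(2*I*pi/5)|^2 + 1*|1 + 2*exp(-4*I*pi/5) + exp(-2*I*pi/5) + exp(4*I*pi/5) + exp(2*I*pi/5)|^2 + 1*|1 + exp(-2*I*pi/5) + exp(-4*I*pi/5) + exp(2*I*pi/5) + 2*exp(4*I*pi/5)|^2 + 1*|1 + exp(-2*I*pi/5) + exp(-4*I*pi/5) + exp(4*I*pi/5) + 2*exp(2*I*pi/5)|^2]
  = (1/5)[(36) + (1) + (1) + (1) + (1)] = 40/5 = 8.
(Exp terms are combined using exp(i*s)*conj(exp(i*t)) = exp(i*(s-t)), and sums of them are collapsed using the identity that for every m > 1 the m distinct m-th roots of unity sum to 0, e.g. 1 + exp(2*I*pi/3) + exp(-2*I*pi/3) = 0.)
A character is irreducible iff <chi, chi> = 1, so this representation is reducible.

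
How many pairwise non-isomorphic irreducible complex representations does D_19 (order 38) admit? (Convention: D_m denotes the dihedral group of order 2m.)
11

Working: The number of irreducible complex representations of a finite group equals its number of conjugacy classes. D_19 has 11 conjugacy classes ((n+3)/2 for n odd), so D_19 (order 38) has exactly 11 irreducible complex representations.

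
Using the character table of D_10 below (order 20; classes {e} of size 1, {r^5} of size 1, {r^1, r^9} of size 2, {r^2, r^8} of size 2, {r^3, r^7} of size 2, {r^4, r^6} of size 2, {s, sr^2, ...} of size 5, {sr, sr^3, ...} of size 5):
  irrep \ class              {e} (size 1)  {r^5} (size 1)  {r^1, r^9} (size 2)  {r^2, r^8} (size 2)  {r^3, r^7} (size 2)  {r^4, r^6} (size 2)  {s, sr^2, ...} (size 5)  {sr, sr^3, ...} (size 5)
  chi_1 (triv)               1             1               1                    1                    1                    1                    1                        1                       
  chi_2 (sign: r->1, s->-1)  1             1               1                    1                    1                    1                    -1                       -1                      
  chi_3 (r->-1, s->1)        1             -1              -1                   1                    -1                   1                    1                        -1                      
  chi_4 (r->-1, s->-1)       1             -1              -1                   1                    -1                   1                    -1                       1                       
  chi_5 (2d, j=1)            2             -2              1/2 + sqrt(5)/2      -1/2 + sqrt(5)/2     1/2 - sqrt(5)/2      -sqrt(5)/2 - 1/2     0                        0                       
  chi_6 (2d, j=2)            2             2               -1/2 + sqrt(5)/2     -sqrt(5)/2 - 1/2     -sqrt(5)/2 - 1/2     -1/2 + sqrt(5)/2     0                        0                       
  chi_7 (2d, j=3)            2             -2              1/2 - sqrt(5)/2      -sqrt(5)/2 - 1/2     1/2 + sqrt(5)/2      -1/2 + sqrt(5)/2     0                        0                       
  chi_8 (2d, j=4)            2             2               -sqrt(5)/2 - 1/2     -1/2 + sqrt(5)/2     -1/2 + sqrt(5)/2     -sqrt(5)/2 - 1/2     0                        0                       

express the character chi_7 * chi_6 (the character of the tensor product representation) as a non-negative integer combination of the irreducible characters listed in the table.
chi_7 tensor chi_6 = chi_3 + chi_4 + chi_5 (all other irreducibles have multiplicity 0).

Derivation: The character of a tensor product is the pointwise product (chi_7 * chi_6)(C) = chi_7(C) * chi_6(C):
  {e}: (2)*(2), {r^5}: (-2)*(2), {r^1, r^9}: (1/2 - sqrt(5)/2)*(-1/2 + sqrt(5)/2), {r^2, r^8}: (-sqrt(5)/2 - 1/2)*(-sqrt(5)/2 - 1/2), {r^3, r^7}: (1/2 + sqrt(5)/2)*(-sqrt(5)/2 - 1/2), {r^4, r^6}: (-1/2 + sqrt(5)/2)*(-1/2 + sqrt(5)/2), {s, sr^2, ...}: (0)*(0), {sr, sr^3, ...}: (0)*(0)
so (chi_7 * chi_6) takes values
  {e} -> 4, {r^5} -> -4, {r^1, r^9} -> -3/2 + sqrt(5)/2, {r^2, r^8} -> sqrt(5)/2 + 3/2, {r^3, r^7} -> -3/2 - sqrt(5)/2, {r^4, r^6} -> 3/2 - sqrt(5)/2, {s, sr^2, ...} -> 0, {sr, sr^3, ...} -> 0.
Now take the inner product of this character with each irreducible chi from the table, <chi_7*chi_6, chi> = (1/20) sum_C |C| (chi_7*chi_6)(C) conj(chi(C)):
  <chi_7*chi_6, chi_1> = (1/20)[1*(4)*conj(1) + 1*(-4)*conj(1) + 2*(-3/2 + sqrt(5)/2)*conj(1) + 2*(sqrt(5)/2 + 3/2)*conj(1) + 2*(-3/2 - sqrt(5)/2)*conj(1) + 2*(3/2 - sqrt(5)/2)*conj(1) + 5*(0)*conj(1) + 5*(0)*conj(1)]
      = (1/20)[(4) + (-4) + (-3 + sqrt(5)) + (sqrt(5) + 3) + (-3 - sqrt(5)) + (3 - sqrt(5)) + (0) + (0)] = 0/20 = 0
  <chi_7*chi_6, chi_2> = (1/20)[1*(4)*conj(1) + 1*(-4)*conj(1) + 2*(-3/2 + sqrt(5)/2)*conj(1) + 2*(sqrt(5)/2 + 3/2)*conj(1) + 2*(-3/2 - sqrt(5)/2)*conj(1) + 2*(3/2 - sqrt(5)/2)*conj(1) + 5*(0)*conj(-1) + 5*(0)*conj(-1)]
      = (1/20)[(4) + (-4) + (-3 + sqrt(5)) + (sqrt(5) + 3) + (-3 - sqrt(5)) + (3 - sqrt(5)) + (0) + (0)] = 0/20 = 0
  <chi_7*chi_6, chi_3> = (1/20)[1*(4)*conj(1) + 1*(-4)*conj(-1) + 2*(-3/2 + sqrt(5)/2)*conj(-1) + 2*(sqrt(5)/2 + 3/2)*conj(1) + 2*(-3/2 - sqrt(5)/2)*conj(-1) + 2*(3/2 - sqrt(5)/2)*conj(1) + 5*(0)*conj(1) + 5*(0)*conj(-1)]
      = (1/20)[(4) + (4) + (3 - sqrt(5)) + (sqrt(5) + 3) + (sqrt(5) + 3) + (3 - sqrt(5)) + (0) + (0)] = 20/20 = 1
  <chi_7*chi_6, chi_4> = (1/20)[1*(4)*conj(1) + 1*(-4)*conj(-1) + 2*(-3/2 + sqrt(5)/2)*conj(-1) + 2*(sqrt(5)/2 + 3/2)*conj(1) + 2*(-3/2 - sqrt(5)/2)*conj(-1) + 2*(3/2 - sqrt(5)/2)*conj(1) + 5*(0)*conj(-1) + 5*(0)*conj(1)]
      = (1/20)[(4) + (4) + (3 - sqrt(5)) + (sqrt(5) + 3) + (sqrt(5) + 3) + (3 - sqrt(5)) + (0) + (0)] = 20/20 = 1
  <chi_7*chi_6, chi_5> = (1/20)[1*(4)*conj(2) + 1*(-4)*conj(-2) + 2*(-3/2 + sqrt(5)/2)*conj(1/2 + sqrt(5)/2) + 2*(sqrt(5)/2 + 3/2)*conj(-1/2 + sqrt(5)/2) + 2*(-3/2 - sqrt(5)/2)*conj(1/2 - sqrt(5)/2) + 2*(3/2 - sqrt(5)/2)*conj(-sqrt(5)/2 - 1/2) + 5*(0)*conj(0) + 5*(0)*conj(0)]
      = (1/20)[(8) + (8) + (1 - sqrt(5)) + (1 + sqrt(5)) + (1 + sqrt(5)) + (1 - sqrt(5)) + (0) + (0)] = 20/20 = 1
  <chi_7*chi_6, chi_6> = (1/20)[1*(4)*conj(2) + 1*(-4)*conj(2) + 2*(-3/2 + sqrt(5)/2)*conj(-1/2 + sqrt(5)/2) + 2*(sqrt(5)/2 + 3/2)*conj(-sqrt(5)/2 - 1/2) + 2*(-3/2 - sqrt(5)/2)*conj(-sqrt(5)/2 - 1/2) + 2*(3/2 - sqrt(5)/2)*conj(-1/2 + sqrt(5)/2) + 5*(0)*conj(0) + 5*(0)*conj(0)]
      = (1/20)[(8) + (-8) + (4 - 2*sqrt(5)) + (-2*sqrt(5) - 4) + (4 + 2*sqrt(5)) + (-4 + 2*sqrt(5)) + (0) + (0)] = 0/20 = 0
  <chi_7*chi_6, chi_7> = (1/20)[1*(4)*conj(2) + 1*(-4)*conj(-2) + 2*(-3/2 + sqrt(5)/2)*conj(1/2 - sqrt(5)/2) + 2*(sqrt(5)/2 + 3/2)*conj(-sqrt(5)/2 - 1/2) + 2*(-3/2 - sqrt(5)/2)*conj(1/2 + sqrt(5)/2) + 2*(3/2 - sqrt(5)/2)*conj(-1/2 + sqrt(5)/2) + 5*(0)*conj(0) + 5*(0)*conj(0)]
      = (1/20)[(8) + (8) + (-4 + 2*sqrt(5)) + (-2*sqrt(5) - 4) + (-2*sqrt(5) - 4) + (-4 + 2*sqrt(5)) + (0) + (0)] = 0/20 = 0
  <chi_7*chi_6, chi_8> = (1/20)[1*(4)*conj(2) + 1*(-4)*conj(2) + 2*(-3/2 + sqrt(5)/2)*conj(-sqrt(5)/2 - 1/2) + 2*(sqrt(5)/2 + 3/2)*conj(-1/2 + sqrt(5)/2) + 2*(-3/2 - sqrt(5)/2)*conj(-1/2 + sqrt(5)/2) + 2*(3/2 - sqrt(5)/2)*conj(-sqrt(5)/2 - 1/2) + 5*(0)*conj(0) + 5*(0)*conj(0)]
      = (1/20)[(8) + (-8) + (-1 + sqrt(5)) + (1 + sqrt(5)) + (-sqrt(5) - 1) + (1 - sqrt(5)) + (0) + (0)] = 0/20 = 0
Hence the multiplicities are chi_3: 1, chi_4: 1, chi_5: 1. Dimension check: dim(chi_7)*dim(chi_6) = 2*2 = 4 and sum (mult * dim) = 1*1 + 1*1 + 1*2 = 4.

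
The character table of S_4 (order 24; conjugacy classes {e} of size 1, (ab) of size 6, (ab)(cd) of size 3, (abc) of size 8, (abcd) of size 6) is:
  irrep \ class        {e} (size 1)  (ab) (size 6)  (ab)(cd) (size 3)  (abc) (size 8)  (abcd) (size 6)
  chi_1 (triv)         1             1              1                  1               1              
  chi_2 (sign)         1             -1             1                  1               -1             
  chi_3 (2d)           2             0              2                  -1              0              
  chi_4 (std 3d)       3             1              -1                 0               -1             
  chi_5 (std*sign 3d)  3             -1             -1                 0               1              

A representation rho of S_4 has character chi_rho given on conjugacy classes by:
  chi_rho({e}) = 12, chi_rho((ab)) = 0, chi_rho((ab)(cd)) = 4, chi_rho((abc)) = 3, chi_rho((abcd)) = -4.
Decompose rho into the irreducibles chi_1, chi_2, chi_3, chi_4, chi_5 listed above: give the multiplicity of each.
Multiplicities: chi_1: 1, chi_2: 3, chi_3: 1, chi_4: 2, chi_5: 0.

Details: Use <chi_rho, chi> = (1/|G|) sum_C |C| * chi_rho(C) * conj(chi(C)) with |G| = 24 for each irreducible chi in the table:
  <chi_rho, chi_1> = (1/24)[1*(12)*conj(1) + 6*(0)*conj(1) + 3*(4)*conj(1) + 8*(3)*conj(1) + 6*(-4)*conj(1)]
      = (1/24)[(12) + (0) + (12) + (24) + (-24)] = 24/24 = 1
  <chi_rho, chi_2> = (1/24)[1*(12)*conj(1) + 6*(0)*conj(-1) + 3*(4)*conj(1) + 8*(3)*conj(1) + 6*(-4)*conj(-1)]
      = (1/24)[(12) + (0) + (12) + (24) + (24)] = 72/24 = 3
  <chi_rho, chi_3> = (1/24)[1*(12)*conj(2) + 6*(0)*conj(0) + 3*(4)*conj(2) + 8*(3)*conj(-1) + 6*(-4)*conj(0)]
      = (1/24)[(24) + (0) + (24) + (-24) + (0)] = 24/24 = 1
  <chi_rho, chi_4> = (1/24)[1*(12)*conj(3) + 6*(0)*conj(1) + 3*(4)*conj(-1) + 8*(3)*conj(0) + 6*(-4)*conj(-1)]
      = (1/24)[(36) + (0) + (-12) + (0) + (24)] = 48/24 = 2
  <chi_rho, chi_5> = (1/24)[1*(12)*conj(3) + 6*(0)*conj(-1) + 3*(4)*conj(-1) + 8*(3)*conj(0) + 6*(-4)*conj(1)]
      = (1/24)[(36) + (0) + (-12) + (0) + (-24)] = 0/24 = 0
Dimension check: dim(rho) = sum (mult * dim) = 1*1 + 3*1 + 1*2 + 2*3 + 0*3 = 12 = chi_rho(e) = 12.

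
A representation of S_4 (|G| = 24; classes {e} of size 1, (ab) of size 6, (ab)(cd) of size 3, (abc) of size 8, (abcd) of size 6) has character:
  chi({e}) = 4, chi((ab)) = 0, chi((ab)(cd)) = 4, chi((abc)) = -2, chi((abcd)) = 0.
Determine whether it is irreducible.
Not irreducible (reducible): <chi, chi> = 4 > 1.

Reasoning: <chi, chi> = (1/|G|) sum_C |C| * |chi(C)|^2 = (1/24)[1*|4|^2 + 6*|0|^2 + 3*|4|^2 + 8*|-2|^2 + 6*|0|^2]
  = (1/24)[(16) + (0) + (48) + (32) + (0)] = 96/24 = 4.
A character is irreducible iff <chi, chi> = 1, so this representation is reducible.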